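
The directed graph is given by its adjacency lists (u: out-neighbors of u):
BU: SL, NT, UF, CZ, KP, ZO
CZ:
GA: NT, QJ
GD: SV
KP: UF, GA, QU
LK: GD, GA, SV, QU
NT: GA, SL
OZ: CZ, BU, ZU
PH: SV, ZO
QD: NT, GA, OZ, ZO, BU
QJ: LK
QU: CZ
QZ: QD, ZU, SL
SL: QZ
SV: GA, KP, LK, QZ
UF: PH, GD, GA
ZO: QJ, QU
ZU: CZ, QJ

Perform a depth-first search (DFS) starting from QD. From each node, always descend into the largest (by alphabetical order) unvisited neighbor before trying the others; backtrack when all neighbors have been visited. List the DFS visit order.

Visit QD
QD → ZO
ZO → QU
QU → CZ
ZO → QJ
QJ → LK
LK → SV
SV → QZ
QZ → ZU
QZ → SL
SV → KP
KP → UF
UF → PH
UF → GD
UF → GA
GA → NT
QD → OZ
OZ → BU

QD -> ZO -> QU -> CZ -> QJ -> LK -> SV -> QZ -> ZU -> SL -> KP -> UF -> PH -> GD -> GA -> NT -> OZ -> BU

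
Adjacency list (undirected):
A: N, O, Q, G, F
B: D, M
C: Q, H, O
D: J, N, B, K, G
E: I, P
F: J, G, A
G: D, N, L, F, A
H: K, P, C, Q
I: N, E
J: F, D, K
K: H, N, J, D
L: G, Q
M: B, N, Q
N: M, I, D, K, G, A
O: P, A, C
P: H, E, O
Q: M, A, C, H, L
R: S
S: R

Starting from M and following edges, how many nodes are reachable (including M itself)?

BFS from M visits: M, B, N, Q, D, I, K, G, A, C, H, L, J, E, F, O, P
Reachable nodes: 17 of 19 total.

17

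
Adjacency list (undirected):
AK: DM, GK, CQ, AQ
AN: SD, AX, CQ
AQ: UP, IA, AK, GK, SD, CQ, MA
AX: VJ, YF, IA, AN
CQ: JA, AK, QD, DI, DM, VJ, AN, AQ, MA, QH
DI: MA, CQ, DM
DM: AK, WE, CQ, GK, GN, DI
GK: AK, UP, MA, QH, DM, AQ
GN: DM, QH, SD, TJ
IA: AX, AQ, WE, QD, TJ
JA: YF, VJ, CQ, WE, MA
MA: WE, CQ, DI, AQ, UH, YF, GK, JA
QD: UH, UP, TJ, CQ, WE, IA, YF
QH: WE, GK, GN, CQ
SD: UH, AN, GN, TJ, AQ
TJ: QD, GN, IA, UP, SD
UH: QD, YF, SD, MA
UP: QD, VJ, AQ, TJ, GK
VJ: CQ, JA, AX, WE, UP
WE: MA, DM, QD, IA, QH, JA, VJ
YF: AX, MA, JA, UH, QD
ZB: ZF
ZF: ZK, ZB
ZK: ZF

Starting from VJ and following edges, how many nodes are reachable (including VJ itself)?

BFS from VJ visits: VJ, WE, UP, JA, CQ, AX, QH, QD, MA, IA, DM, TJ, GK, AQ, YF, DI, AN, AK, GN, UH, SD
Reachable nodes: 21 of 24 total.

21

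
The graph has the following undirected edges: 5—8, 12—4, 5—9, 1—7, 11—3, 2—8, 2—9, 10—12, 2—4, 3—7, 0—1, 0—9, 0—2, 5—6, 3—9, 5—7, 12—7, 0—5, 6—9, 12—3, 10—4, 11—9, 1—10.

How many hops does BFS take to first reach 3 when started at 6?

Level 0: 6
Level 1: 5, 9
Level 2: 0, 2, 3, 7, 8, 11
Level 3: 1, 4, 12
Level 4: 10
3 first appears at level 2.

2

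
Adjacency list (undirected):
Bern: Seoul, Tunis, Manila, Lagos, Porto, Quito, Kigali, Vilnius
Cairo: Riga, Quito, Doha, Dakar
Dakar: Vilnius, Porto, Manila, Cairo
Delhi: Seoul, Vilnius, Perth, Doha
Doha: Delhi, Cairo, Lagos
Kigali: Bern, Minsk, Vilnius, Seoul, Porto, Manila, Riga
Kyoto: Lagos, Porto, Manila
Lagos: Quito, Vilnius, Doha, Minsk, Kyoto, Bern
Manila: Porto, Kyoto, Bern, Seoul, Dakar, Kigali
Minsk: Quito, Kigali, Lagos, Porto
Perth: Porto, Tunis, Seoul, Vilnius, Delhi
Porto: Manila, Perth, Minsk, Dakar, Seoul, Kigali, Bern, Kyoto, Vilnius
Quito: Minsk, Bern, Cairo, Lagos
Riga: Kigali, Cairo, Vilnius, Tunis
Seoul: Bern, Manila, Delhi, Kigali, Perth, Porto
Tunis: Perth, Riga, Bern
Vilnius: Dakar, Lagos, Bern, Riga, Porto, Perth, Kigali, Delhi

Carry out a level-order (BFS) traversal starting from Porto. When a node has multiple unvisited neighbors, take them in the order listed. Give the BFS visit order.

Porto, Manila, Perth, Minsk, Dakar, Seoul, Kigali, Bern, Kyoto, Vilnius, Tunis, Delhi, Quito, Lagos, Cairo, Riga, Doha

Visit Porto; enqueue Manila, Perth, Minsk, Dakar, Seoul, Kigali, Bern, Kyoto, Vilnius → queue [Manila, Perth, Minsk, Dakar, Seoul, Kigali, Bern, Kyoto, Vilnius]
Visit Manila → queue [Perth, Minsk, Dakar, Seoul, Kigali, Bern, Kyoto, Vilnius]
Visit Perth; enqueue Tunis, Delhi → queue [Minsk, Dakar, Seoul, Kigali, Bern, Kyoto, Vilnius, Tunis, Delhi]
Visit Minsk; enqueue Quito, Lagos → queue [Dakar, Seoul, Kigali, Bern, Kyoto, Vilnius, Tunis, Delhi, Quito, Lagos]
Visit Dakar; enqueue Cairo → queue [Seoul, Kigali, Bern, Kyoto, Vilnius, Tunis, Delhi, Quito, Lagos, Cairo]
Visit Seoul → queue [Kigali, Bern, Kyoto, Vilnius, Tunis, Delhi, Quito, Lagos, Cairo]
Visit Kigali; enqueue Riga → queue [Bern, Kyoto, Vilnius, Tunis, Delhi, Quito, Lagos, Cairo, Riga]
Visit Bern → queue [Kyoto, Vilnius, Tunis, Delhi, Quito, Lagos, Cairo, Riga]
Visit Kyoto → queue [Vilnius, Tunis, Delhi, Quito, Lagos, Cairo, Riga]
Visit Vilnius → queue [Tunis, Delhi, Quito, Lagos, Cairo, Riga]
Visit Tunis → queue [Delhi, Quito, Lagos, Cairo, Riga]
Visit Delhi; enqueue Doha → queue [Quito, Lagos, Cairo, Riga, Doha]
Visit Quito → queue [Lagos, Cairo, Riga, Doha]
Visit Lagos → queue [Cairo, Riga, Doha]
Visit Cairo → queue [Riga, Doha]
Visit Riga → queue [Doha]
Visit Doha → queue []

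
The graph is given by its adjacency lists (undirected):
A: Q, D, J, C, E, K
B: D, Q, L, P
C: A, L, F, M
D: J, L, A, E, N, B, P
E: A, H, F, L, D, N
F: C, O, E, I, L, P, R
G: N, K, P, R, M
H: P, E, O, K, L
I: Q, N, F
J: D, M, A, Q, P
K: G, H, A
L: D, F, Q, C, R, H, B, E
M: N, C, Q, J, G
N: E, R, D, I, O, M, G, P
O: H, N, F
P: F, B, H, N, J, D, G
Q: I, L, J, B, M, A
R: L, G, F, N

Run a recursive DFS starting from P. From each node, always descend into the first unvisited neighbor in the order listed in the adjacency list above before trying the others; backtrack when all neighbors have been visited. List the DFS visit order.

P -> F -> C -> A -> Q -> I -> N -> E -> H -> O -> K -> G -> R -> L -> D -> J -> M -> B

Visit P
P → F
F → C
C → A
A → Q
Q → I
I → N
N → E
E → H
H → O
H → K
K → G
G → R
R → L
L → D
D → J
J → M
D → B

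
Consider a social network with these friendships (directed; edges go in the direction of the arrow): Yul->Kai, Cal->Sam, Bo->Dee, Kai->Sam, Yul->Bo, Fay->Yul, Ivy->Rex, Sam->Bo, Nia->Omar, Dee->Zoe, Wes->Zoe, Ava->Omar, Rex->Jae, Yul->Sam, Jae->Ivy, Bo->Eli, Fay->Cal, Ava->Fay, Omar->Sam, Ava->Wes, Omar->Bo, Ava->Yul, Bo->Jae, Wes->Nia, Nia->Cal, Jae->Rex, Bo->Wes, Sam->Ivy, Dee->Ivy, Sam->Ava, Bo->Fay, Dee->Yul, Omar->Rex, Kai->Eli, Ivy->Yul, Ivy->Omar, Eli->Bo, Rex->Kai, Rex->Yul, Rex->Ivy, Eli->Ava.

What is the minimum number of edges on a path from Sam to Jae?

Level 0: Sam
Level 1: Ava, Bo, Ivy
Level 2: Dee, Eli, Fay, Jae, Omar, Rex, Wes, Yul
Level 3: Cal, Kai, Nia, Zoe
Jae first appears at level 2.

2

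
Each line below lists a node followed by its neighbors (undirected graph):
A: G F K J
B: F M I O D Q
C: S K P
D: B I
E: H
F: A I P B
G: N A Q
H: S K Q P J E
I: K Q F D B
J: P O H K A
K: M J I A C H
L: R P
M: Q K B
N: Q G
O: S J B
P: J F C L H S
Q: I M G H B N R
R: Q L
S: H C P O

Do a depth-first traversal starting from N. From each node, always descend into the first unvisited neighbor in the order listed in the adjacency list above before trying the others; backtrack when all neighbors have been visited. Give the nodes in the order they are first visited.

Visit N
N → Q
Q → I
I → K
K → M
M → B
B → F
F → A
A → G
A → J
J → P
P → C
C → S
S → H
H → E
S → O
P → L
L → R
B → D

N Q I K M B F A G J P C S H E O L R D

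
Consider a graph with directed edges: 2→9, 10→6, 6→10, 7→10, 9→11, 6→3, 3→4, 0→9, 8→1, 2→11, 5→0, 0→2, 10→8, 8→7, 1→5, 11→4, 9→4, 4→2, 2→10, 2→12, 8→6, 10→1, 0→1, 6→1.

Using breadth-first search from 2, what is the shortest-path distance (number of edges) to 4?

Level 0: 2
Level 1: 9, 10, 11, 12
Level 2: 1, 4, 6, 8
Level 3: 3, 5, 7
Level 4: 0
4 first appears at level 2.

2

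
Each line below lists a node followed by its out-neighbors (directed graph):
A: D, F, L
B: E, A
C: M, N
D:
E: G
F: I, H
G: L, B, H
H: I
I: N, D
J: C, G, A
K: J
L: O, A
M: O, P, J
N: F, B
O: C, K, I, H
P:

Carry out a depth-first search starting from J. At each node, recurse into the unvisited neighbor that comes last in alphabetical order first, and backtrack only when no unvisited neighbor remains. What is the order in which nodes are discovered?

J → G → L → O → K → I → N → F → H → B → E → A → D → C → M → P

Visit J
J → G
G → L
L → O
O → K
O → I
I → N
N → F
F → H
N → B
B → E
B → A
A → D
O → C
C → M
M → P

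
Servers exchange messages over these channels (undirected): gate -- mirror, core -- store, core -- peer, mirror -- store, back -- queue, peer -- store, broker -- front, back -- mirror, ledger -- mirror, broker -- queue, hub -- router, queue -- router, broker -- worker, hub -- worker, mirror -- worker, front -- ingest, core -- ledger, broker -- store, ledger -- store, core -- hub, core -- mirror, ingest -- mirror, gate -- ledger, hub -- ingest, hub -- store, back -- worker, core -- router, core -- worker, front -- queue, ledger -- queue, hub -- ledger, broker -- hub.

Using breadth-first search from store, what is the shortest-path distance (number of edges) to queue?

Level 0: store
Level 1: broker, core, hub, ledger, mirror, peer
Level 2: back, front, gate, ingest, queue, router, worker
queue first appears at level 2.

2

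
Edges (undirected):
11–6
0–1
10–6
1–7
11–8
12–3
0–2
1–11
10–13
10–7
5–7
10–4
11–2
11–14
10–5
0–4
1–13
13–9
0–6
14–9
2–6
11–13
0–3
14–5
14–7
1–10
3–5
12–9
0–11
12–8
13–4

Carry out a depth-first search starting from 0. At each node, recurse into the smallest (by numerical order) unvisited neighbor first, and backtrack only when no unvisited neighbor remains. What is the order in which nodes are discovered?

Visit 0
0 → 1
1 → 7
7 → 5
5 → 3
3 → 12
12 → 8
8 → 11
11 → 2
2 → 6
6 → 10
10 → 4
4 → 13
13 → 9
9 → 14

0 -> 1 -> 7 -> 5 -> 3 -> 12 -> 8 -> 11 -> 2 -> 6 -> 10 -> 4 -> 13 -> 9 -> 14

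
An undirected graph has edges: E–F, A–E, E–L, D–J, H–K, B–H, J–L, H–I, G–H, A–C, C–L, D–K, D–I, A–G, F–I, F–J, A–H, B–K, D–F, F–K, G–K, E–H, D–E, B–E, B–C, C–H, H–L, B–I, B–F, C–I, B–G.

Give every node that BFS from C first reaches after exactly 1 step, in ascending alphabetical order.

A, B, H, I, L

Level 0: C
Level 1: A, B, H, I, L
Level 2: D, E, F, G, J, K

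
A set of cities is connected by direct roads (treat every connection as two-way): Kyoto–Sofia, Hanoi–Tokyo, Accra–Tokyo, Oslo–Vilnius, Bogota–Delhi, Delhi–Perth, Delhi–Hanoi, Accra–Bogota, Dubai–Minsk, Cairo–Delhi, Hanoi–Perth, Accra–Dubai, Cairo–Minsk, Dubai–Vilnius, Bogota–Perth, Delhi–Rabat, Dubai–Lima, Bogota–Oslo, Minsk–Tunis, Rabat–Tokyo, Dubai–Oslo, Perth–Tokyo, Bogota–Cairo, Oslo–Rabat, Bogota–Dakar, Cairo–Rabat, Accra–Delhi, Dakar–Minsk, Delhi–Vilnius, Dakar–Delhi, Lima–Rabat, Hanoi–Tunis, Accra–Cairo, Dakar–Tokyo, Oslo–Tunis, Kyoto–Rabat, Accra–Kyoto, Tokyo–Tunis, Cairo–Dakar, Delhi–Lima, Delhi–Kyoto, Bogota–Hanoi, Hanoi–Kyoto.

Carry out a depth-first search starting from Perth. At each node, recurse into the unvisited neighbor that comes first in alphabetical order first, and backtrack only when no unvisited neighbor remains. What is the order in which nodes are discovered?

Perth → Bogota → Accra → Cairo → Dakar → Delhi → Hanoi → Kyoto → Rabat → Lima → Dubai → Minsk → Tunis → Oslo → Vilnius → Tokyo → Sofia

Visit Perth
Perth → Bogota
Bogota → Accra
Accra → Cairo
Cairo → Dakar
Dakar → Delhi
Delhi → Hanoi
Hanoi → Kyoto
Kyoto → Rabat
Rabat → Lima
Lima → Dubai
Dubai → Minsk
Minsk → Tunis
Tunis → Oslo
Oslo → Vilnius
Tunis → Tokyo
Kyoto → Sofia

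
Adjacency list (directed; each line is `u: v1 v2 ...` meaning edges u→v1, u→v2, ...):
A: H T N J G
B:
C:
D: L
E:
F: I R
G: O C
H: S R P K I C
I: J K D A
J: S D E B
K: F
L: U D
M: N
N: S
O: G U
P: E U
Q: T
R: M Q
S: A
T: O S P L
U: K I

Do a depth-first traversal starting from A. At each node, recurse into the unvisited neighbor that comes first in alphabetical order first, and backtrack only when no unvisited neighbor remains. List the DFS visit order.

Visit A
A → G
G → C
G → O
O → U
U → I
I → D
D → L
I → J
J → B
J → E
J → S
I → K
K → F
F → R
R → M
M → N
R → Q
Q → T
T → P
A → H

A -> G -> C -> O -> U -> I -> D -> L -> J -> B -> E -> S -> K -> F -> R -> M -> N -> Q -> T -> P -> H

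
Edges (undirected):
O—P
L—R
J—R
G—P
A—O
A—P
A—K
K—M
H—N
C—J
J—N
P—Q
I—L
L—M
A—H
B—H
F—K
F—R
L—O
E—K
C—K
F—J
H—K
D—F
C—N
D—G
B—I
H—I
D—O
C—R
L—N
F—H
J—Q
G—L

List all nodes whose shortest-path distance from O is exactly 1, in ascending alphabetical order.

Level 0: O
Level 1: A, D, L, P
Level 2: F, G, H, I, K, M, N, Q, R
Level 3: B, C, E, J

A, D, L, P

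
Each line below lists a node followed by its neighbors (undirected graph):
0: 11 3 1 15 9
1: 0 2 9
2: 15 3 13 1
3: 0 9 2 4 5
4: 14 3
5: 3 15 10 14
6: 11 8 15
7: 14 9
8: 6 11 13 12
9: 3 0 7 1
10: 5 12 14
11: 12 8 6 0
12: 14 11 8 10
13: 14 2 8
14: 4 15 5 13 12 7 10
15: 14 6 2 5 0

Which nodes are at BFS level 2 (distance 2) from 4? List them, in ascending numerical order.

0, 2, 5, 7, 9, 10, 12, 13, 15

Level 0: 4
Level 1: 3, 14
Level 2: 0, 2, 5, 7, 9, 10, 12, 13, 15
Level 3: 1, 6, 8, 11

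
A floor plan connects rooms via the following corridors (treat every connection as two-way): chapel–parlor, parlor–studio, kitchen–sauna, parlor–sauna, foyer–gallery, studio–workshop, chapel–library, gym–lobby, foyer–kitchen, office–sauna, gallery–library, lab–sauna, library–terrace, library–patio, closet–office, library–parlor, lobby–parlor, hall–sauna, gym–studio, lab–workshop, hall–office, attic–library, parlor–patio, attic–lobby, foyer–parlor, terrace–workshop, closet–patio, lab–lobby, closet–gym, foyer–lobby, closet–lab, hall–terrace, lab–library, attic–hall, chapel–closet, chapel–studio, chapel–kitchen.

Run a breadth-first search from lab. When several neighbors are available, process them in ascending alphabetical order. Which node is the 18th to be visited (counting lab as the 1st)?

studio

Visit lab; enqueue closet, library, lobby, sauna, workshop → queue [closet, library, lobby, sauna, workshop]
Visit closet; enqueue chapel, gym, office, patio → queue [library, lobby, sauna, workshop, chapel, gym, office, patio]
Visit library; enqueue attic, gallery, parlor, terrace → queue [lobby, sauna, workshop, chapel, gym, office, patio, attic, gallery, parlor, terrace]
Visit lobby; enqueue foyer → queue [sauna, workshop, chapel, gym, office, patio, attic, gallery, parlor, terrace, foyer]
Visit sauna; enqueue hall, kitchen → queue [workshop, chapel, gym, office, patio, attic, gallery, parlor, terrace, foyer, hall, kitchen]
Visit workshop; enqueue studio → queue [chapel, gym, office, patio, attic, gallery, parlor, terrace, foyer, hall, kitchen, studio]
Visit chapel → queue [gym, office, patio, attic, gallery, parlor, terrace, foyer, hall, kitchen, studio]
Visit gym → queue [office, patio, attic, gallery, parlor, terrace, foyer, hall, kitchen, studio]
Visit office → queue [patio, attic, gallery, parlor, terrace, foyer, hall, kitchen, studio]
Visit patio → queue [attic, gallery, parlor, terrace, foyer, hall, kitchen, studio]
Visit attic → queue [gallery, parlor, terrace, foyer, hall, kitchen, studio]
Visit gallery → queue [parlor, terrace, foyer, hall, kitchen, studio]
Visit parlor → queue [terrace, foyer, hall, kitchen, studio]
Visit terrace → queue [foyer, hall, kitchen, studio]
Visit foyer → queue [hall, kitchen, studio]
Visit hall → queue [kitchen, studio]
Visit kitchen → queue [studio]
Visit studio → queue []

Visit order: lab, closet, library, lobby, sauna, workshop, chapel, gym, office, patio, attic, gallery, parlor, terrace, foyer, hall, kitchen, studio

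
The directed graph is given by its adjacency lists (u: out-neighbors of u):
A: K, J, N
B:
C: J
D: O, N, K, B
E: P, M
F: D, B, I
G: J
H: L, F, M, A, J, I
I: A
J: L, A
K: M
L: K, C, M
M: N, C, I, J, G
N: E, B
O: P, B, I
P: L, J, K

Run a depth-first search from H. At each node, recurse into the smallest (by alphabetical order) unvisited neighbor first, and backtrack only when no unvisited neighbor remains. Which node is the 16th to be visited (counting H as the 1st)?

O

Visit H
H → A
A → J
J → L
L → C
L → K
K → M
M → G
M → I
M → N
N → B
N → E
E → P
H → F
F → D
D → O

Visit order: H, A, J, L, C, K, M, G, I, N, B, E, P, F, D, O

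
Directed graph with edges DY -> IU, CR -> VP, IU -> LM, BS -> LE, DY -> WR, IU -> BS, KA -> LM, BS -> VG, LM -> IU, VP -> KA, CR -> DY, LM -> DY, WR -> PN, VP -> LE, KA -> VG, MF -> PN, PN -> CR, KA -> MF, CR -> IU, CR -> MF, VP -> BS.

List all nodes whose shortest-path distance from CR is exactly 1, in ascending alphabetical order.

DY, IU, MF, VP

Level 0: CR
Level 1: DY, IU, MF, VP
Level 2: BS, KA, LE, LM, PN, WR
Level 3: VG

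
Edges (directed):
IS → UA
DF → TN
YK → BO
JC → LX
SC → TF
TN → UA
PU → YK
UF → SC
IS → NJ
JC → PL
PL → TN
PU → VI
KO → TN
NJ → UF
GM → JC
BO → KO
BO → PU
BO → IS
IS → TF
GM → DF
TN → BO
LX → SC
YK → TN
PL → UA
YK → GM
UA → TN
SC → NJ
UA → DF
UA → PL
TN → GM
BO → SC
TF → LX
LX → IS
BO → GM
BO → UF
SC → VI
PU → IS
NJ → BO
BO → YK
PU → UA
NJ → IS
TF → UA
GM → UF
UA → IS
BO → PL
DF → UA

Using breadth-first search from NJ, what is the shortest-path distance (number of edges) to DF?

Level 0: NJ
Level 1: BO, IS, UF
Level 2: GM, KO, PL, PU, SC, TF, UA, YK
Level 3: DF, JC, LX, TN, VI
DF first appears at level 3.

3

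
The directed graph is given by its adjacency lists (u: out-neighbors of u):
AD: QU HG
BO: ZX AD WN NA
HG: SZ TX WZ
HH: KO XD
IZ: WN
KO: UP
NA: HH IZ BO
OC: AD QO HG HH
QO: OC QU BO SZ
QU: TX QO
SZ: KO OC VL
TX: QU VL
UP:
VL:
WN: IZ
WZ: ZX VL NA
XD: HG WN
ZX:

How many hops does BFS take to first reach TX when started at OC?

Level 0: OC
Level 1: AD, HG, HH, QO
Level 2: BO, KO, QU, SZ, TX, WZ, XD
Level 3: NA, UP, VL, WN, ZX
Level 4: IZ
TX first appears at level 2.

2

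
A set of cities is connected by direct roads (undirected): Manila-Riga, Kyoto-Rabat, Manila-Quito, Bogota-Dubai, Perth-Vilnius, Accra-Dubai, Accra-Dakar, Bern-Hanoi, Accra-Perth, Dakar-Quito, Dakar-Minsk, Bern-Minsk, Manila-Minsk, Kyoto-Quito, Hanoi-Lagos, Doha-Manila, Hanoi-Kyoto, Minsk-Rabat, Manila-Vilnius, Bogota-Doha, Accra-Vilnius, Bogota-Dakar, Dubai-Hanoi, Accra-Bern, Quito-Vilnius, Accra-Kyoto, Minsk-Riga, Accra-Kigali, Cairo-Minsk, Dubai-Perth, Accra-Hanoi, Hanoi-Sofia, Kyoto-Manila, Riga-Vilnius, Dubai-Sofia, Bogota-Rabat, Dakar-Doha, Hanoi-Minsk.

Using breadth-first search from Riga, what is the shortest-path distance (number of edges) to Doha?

2

Level 0: Riga
Level 1: Manila, Minsk, Vilnius
Level 2: Accra, Bern, Cairo, Dakar, Doha, Hanoi, Kyoto, Perth, Quito, Rabat
Level 3: Bogota, Dubai, Kigali, Lagos, Sofia
Doha first appears at level 2.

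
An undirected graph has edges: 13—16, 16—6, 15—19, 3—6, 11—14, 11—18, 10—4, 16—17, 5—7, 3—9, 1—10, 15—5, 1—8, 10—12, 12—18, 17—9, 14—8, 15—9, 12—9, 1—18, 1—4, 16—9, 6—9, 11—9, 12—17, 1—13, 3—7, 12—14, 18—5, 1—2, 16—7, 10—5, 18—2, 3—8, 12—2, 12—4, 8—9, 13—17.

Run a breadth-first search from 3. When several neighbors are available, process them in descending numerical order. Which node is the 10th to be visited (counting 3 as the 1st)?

Visit 3; enqueue 9, 8, 7, 6 → queue [9, 8, 7, 6]
Visit 9; enqueue 17, 16, 15, 12, 11 → queue [8, 7, 6, 17, 16, 15, 12, 11]
Visit 8; enqueue 14, 1 → queue [7, 6, 17, 16, 15, 12, 11, 14, 1]
Visit 7; enqueue 5 → queue [6, 17, 16, 15, 12, 11, 14, 1, 5]
Visit 6 → queue [17, 16, 15, 12, 11, 14, 1, 5]
Visit 17; enqueue 13 → queue [16, 15, 12, 11, 14, 1, 5, 13]
Visit 16 → queue [15, 12, 11, 14, 1, 5, 13]
Visit 15; enqueue 19 → queue [12, 11, 14, 1, 5, 13, 19]
Visit 12; enqueue 18, 10, 4, 2 → queue [11, 14, 1, 5, 13, 19, 18, 10, 4, 2]
Visit 11 → queue [14, 1, 5, 13, 19, 18, 10, 4, 2]
Visit 14 → queue [1, 5, 13, 19, 18, 10, 4, 2]
Visit 1 → queue [5, 13, 19, 18, 10, 4, 2]
Visit 5 → queue [13, 19, 18, 10, 4, 2]
Visit 13 → queue [19, 18, 10, 4, 2]
Visit 19 → queue [18, 10, 4, 2]
Visit 18 → queue [10, 4, 2]
Visit 10 → queue [4, 2]
Visit 4 → queue [2]
Visit 2 → queue []

Visit order: 3, 9, 8, 7, 6, 17, 16, 15, 12, 11, 14, 1, 5, 13, 19, 18, 10, 4, 2

11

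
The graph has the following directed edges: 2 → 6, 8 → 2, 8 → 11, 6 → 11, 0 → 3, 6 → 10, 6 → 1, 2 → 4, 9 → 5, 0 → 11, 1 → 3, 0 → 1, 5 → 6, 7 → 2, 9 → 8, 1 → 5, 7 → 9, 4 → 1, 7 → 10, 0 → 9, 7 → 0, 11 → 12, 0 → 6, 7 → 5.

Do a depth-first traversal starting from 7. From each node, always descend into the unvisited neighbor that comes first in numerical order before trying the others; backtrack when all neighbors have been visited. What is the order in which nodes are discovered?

Visit 7
7 → 0
0 → 1
1 → 3
1 → 5
5 → 6
6 → 10
6 → 11
11 → 12
0 → 9
9 → 8
8 → 2
2 → 4

7, 0, 1, 3, 5, 6, 10, 11, 12, 9, 8, 2, 4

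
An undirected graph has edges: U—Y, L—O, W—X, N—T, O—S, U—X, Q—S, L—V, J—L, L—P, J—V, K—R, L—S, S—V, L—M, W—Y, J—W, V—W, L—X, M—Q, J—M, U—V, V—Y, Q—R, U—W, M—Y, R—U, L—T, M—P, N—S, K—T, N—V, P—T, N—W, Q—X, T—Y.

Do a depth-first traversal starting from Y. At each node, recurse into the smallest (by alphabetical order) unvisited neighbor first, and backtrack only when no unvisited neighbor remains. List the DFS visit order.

Visit Y
Y → M
M → J
J → L
L → O
O → S
S → N
N → T
T → K
K → R
R → Q
Q → X
X → U
U → V
V → W
T → P

Y, M, J, L, O, S, N, T, K, R, Q, X, U, V, W, P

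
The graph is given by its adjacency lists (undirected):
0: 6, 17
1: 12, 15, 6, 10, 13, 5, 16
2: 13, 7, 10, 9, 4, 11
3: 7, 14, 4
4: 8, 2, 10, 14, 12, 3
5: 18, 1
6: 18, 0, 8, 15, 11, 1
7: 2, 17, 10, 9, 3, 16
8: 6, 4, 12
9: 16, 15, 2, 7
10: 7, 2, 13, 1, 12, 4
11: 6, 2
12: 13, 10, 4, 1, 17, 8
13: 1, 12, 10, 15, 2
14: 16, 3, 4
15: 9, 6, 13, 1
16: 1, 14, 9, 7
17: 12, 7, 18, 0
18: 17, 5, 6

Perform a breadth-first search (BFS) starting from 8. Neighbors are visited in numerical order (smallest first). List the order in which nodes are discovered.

8 -> 4 -> 6 -> 12 -> 2 -> 3 -> 10 -> 14 -> 0 -> 1 -> 11 -> 15 -> 18 -> 13 -> 17 -> 7 -> 9 -> 16 -> 5

Visit 8; enqueue 4, 6, 12 → queue [4, 6, 12]
Visit 4; enqueue 2, 3, 10, 14 → queue [6, 12, 2, 3, 10, 14]
Visit 6; enqueue 0, 1, 11, 15, 18 → queue [12, 2, 3, 10, 14, 0, 1, 11, 15, 18]
Visit 12; enqueue 13, 17 → queue [2, 3, 10, 14, 0, 1, 11, 15, 18, 13, 17]
Visit 2; enqueue 7, 9 → queue [3, 10, 14, 0, 1, 11, 15, 18, 13, 17, 7, 9]
Visit 3 → queue [10, 14, 0, 1, 11, 15, 18, 13, 17, 7, 9]
Visit 10 → queue [14, 0, 1, 11, 15, 18, 13, 17, 7, 9]
Visit 14; enqueue 16 → queue [0, 1, 11, 15, 18, 13, 17, 7, 9, 16]
Visit 0 → queue [1, 11, 15, 18, 13, 17, 7, 9, 16]
Visit 1; enqueue 5 → queue [11, 15, 18, 13, 17, 7, 9, 16, 5]
Visit 11 → queue [15, 18, 13, 17, 7, 9, 16, 5]
Visit 15 → queue [18, 13, 17, 7, 9, 16, 5]
Visit 18 → queue [13, 17, 7, 9, 16, 5]
Visit 13 → queue [17, 7, 9, 16, 5]
Visit 17 → queue [7, 9, 16, 5]
Visit 7 → queue [9, 16, 5]
Visit 9 → queue [16, 5]
Visit 16 → queue [5]
Visit 5 → queue []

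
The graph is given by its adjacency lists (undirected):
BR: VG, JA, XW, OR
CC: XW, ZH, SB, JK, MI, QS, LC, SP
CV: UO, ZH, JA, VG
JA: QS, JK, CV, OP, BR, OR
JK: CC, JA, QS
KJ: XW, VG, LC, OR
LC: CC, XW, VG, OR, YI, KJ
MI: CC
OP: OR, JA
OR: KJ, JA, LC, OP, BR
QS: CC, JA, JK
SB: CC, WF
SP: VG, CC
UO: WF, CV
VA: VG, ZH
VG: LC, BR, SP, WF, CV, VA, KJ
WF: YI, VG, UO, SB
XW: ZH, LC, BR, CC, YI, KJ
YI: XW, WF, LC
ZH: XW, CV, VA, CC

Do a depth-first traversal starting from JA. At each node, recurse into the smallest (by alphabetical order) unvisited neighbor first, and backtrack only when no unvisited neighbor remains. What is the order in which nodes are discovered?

JA BR OR KJ LC CC JK QS MI SB WF UO CV VG SP VA ZH XW YI OP

Visit JA
JA → BR
BR → OR
OR → KJ
KJ → LC
LC → CC
CC → JK
JK → QS
CC → MI
CC → SB
SB → WF
WF → UO
UO → CV
CV → VG
VG → SP
VG → VA
VA → ZH
ZH → XW
XW → YI
OR → OP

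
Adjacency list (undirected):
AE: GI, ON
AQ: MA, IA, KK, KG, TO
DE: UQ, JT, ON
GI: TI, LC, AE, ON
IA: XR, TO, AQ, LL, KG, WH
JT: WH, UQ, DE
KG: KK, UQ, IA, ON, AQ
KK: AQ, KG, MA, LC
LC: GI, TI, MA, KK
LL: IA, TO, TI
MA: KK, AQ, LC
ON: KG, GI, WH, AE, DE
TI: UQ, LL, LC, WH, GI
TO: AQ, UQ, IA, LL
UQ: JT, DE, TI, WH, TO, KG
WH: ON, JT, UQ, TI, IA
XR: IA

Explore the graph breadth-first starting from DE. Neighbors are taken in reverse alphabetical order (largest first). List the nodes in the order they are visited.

DE -> UQ -> ON -> JT -> WH -> TO -> TI -> KG -> GI -> AE -> IA -> LL -> AQ -> LC -> KK -> XR -> MA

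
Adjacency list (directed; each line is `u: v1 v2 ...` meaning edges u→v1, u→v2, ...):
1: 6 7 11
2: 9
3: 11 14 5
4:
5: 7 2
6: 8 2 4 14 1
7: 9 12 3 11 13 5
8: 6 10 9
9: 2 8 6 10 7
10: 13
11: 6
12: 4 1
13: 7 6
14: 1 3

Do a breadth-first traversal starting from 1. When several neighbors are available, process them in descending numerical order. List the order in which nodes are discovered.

Visit 1; enqueue 11, 7, 6 → queue [11, 7, 6]
Visit 11 → queue [7, 6]
Visit 7; enqueue 13, 12, 9, 5, 3 → queue [6, 13, 12, 9, 5, 3]
Visit 6; enqueue 14, 8, 4, 2 → queue [13, 12, 9, 5, 3, 14, 8, 4, 2]
Visit 13 → queue [12, 9, 5, 3, 14, 8, 4, 2]
Visit 12 → queue [9, 5, 3, 14, 8, 4, 2]
Visit 9; enqueue 10 → queue [5, 3, 14, 8, 4, 2, 10]
Visit 5 → queue [3, 14, 8, 4, 2, 10]
Visit 3 → queue [14, 8, 4, 2, 10]
Visit 14 → queue [8, 4, 2, 10]
Visit 8 → queue [4, 2, 10]
Visit 4 → queue [2, 10]
Visit 2 → queue [10]
Visit 10 → queue []

1 -> 11 -> 7 -> 6 -> 13 -> 12 -> 9 -> 5 -> 3 -> 14 -> 8 -> 4 -> 2 -> 10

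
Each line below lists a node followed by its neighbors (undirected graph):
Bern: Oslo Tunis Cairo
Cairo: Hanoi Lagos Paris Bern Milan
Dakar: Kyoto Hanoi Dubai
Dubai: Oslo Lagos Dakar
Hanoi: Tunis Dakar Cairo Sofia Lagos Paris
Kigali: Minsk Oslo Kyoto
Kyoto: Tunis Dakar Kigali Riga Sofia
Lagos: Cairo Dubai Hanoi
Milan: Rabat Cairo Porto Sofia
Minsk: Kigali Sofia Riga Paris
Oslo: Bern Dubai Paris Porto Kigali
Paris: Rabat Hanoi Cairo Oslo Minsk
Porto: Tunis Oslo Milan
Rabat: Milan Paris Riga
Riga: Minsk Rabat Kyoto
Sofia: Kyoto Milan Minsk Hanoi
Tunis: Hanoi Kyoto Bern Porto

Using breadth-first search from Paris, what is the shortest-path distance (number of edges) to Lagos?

Level 0: Paris
Level 1: Cairo, Hanoi, Minsk, Oslo, Rabat
Level 2: Bern, Dakar, Dubai, Kigali, Lagos, Milan, Porto, Riga, Sofia, Tunis
Level 3: Kyoto
Lagos first appears at level 2.

2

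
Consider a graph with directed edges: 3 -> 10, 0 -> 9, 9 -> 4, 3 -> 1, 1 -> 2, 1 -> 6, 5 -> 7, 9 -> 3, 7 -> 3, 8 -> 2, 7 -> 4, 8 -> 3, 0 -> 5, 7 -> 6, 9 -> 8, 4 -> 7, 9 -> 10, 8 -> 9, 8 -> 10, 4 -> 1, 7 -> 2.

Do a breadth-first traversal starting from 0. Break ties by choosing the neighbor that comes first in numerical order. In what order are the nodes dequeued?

0 5 9 7 3 4 8 10 2 6 1

Visit 0; enqueue 5, 9 → queue [5, 9]
Visit 5; enqueue 7 → queue [9, 7]
Visit 9; enqueue 3, 4, 8, 10 → queue [7, 3, 4, 8, 10]
Visit 7; enqueue 2, 6 → queue [3, 4, 8, 10, 2, 6]
Visit 3; enqueue 1 → queue [4, 8, 10, 2, 6, 1]
Visit 4 → queue [8, 10, 2, 6, 1]
Visit 8 → queue [10, 2, 6, 1]
Visit 10 → queue [2, 6, 1]
Visit 2 → queue [6, 1]
Visit 6 → queue [1]
Visit 1 → queue []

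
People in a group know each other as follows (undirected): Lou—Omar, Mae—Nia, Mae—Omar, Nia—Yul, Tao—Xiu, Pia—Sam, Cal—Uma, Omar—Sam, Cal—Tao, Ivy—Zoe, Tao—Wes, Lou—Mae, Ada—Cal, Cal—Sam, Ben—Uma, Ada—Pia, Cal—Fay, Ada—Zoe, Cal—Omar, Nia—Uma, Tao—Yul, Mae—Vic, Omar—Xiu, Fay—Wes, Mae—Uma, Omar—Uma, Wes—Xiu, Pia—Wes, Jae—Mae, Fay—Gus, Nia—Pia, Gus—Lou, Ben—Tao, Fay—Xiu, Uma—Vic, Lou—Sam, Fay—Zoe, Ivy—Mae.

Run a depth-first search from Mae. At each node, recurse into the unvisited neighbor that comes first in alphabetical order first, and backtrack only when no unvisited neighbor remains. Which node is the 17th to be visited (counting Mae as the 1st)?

Xiu

Visit Mae
Mae → Ivy
Ivy → Zoe
Zoe → Ada
Ada → Cal
Cal → Fay
Fay → Gus
Gus → Lou
Lou → Omar
Omar → Sam
Sam → Pia
Pia → Nia
Nia → Uma
Uma → Ben
Ben → Tao
Tao → Wes
Wes → Xiu
Tao → Yul
Uma → Vic
Mae → Jae

Visit order: Mae, Ivy, Zoe, Ada, Cal, Fay, Gus, Lou, Omar, Sam, Pia, Nia, Uma, Ben, Tao, Wes, Xiu, Yul, Vic, Jae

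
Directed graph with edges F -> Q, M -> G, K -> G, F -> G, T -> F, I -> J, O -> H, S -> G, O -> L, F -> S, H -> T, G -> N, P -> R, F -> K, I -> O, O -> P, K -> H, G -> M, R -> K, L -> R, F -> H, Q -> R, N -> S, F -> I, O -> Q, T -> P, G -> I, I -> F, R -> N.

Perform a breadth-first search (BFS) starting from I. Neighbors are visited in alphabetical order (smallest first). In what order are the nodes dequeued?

Visit I; enqueue F, J, O → queue [F, J, O]
Visit F; enqueue G, H, K, Q, S → queue [J, O, G, H, K, Q, S]
Visit J → queue [O, G, H, K, Q, S]
Visit O; enqueue L, P → queue [G, H, K, Q, S, L, P]
Visit G; enqueue M, N → queue [H, K, Q, S, L, P, M, N]
Visit H; enqueue T → queue [K, Q, S, L, P, M, N, T]
Visit K → queue [Q, S, L, P, M, N, T]
Visit Q; enqueue R → queue [S, L, P, M, N, T, R]
Visit S → queue [L, P, M, N, T, R]
Visit L → queue [P, M, N, T, R]
Visit P → queue [M, N, T, R]
Visit M → queue [N, T, R]
Visit N → queue [T, R]
Visit T → queue [R]
Visit R → queue []

I → F → J → O → G → H → K → Q → S → L → P → M → N → T → R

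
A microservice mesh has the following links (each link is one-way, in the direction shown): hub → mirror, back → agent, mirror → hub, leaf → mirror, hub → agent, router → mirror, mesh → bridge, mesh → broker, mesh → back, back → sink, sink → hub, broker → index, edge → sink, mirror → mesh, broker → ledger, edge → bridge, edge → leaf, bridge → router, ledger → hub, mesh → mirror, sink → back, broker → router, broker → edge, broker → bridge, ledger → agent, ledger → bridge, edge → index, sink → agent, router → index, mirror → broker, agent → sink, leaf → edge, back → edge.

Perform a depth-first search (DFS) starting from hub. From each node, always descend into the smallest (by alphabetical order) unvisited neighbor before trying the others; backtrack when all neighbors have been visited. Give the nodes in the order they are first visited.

Visit hub
hub → agent
agent → sink
sink → back
back → edge
edge → bridge
bridge → router
router → index
router → mirror
mirror → broker
broker → ledger
mirror → mesh
edge → leaf

hub, agent, sink, back, edge, bridge, router, index, mirror, broker, ledger, mesh, leaf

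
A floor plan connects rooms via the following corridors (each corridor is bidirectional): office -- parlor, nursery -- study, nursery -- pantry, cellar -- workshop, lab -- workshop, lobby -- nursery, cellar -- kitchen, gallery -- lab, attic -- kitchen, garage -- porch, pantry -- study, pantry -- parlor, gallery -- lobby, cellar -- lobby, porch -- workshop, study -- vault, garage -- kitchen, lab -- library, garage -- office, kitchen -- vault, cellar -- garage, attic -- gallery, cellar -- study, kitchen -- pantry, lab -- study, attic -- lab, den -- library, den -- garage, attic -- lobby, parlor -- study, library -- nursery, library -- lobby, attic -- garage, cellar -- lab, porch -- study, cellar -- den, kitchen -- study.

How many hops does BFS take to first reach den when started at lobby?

Level 0: lobby
Level 1: attic, cellar, gallery, library, nursery
Level 2: den, garage, kitchen, lab, pantry, study, workshop
Level 3: office, parlor, porch, vault
den first appears at level 2.

2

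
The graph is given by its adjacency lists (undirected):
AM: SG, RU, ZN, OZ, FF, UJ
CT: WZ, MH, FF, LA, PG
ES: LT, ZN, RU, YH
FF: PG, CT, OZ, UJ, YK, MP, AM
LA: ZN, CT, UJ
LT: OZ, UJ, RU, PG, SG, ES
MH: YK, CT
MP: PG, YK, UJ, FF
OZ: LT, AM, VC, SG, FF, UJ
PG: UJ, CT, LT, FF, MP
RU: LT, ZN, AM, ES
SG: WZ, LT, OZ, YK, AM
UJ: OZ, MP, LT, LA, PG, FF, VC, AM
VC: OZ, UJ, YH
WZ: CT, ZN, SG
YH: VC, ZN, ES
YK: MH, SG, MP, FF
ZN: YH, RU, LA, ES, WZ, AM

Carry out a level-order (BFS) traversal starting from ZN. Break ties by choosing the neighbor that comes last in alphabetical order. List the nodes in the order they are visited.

Visit ZN; enqueue YH, WZ, RU, LA, ES, AM → queue [YH, WZ, RU, LA, ES, AM]
Visit YH; enqueue VC → queue [WZ, RU, LA, ES, AM, VC]
Visit WZ; enqueue SG, CT → queue [RU, LA, ES, AM, VC, SG, CT]
Visit RU; enqueue LT → queue [LA, ES, AM, VC, SG, CT, LT]
Visit LA; enqueue UJ → queue [ES, AM, VC, SG, CT, LT, UJ]
Visit ES → queue [AM, VC, SG, CT, LT, UJ]
Visit AM; enqueue OZ, FF → queue [VC, SG, CT, LT, UJ, OZ, FF]
Visit VC → queue [SG, CT, LT, UJ, OZ, FF]
Visit SG; enqueue YK → queue [CT, LT, UJ, OZ, FF, YK]
Visit CT; enqueue PG, MH → queue [LT, UJ, OZ, FF, YK, PG, MH]
Visit LT → queue [UJ, OZ, FF, YK, PG, MH]
Visit UJ; enqueue MP → queue [OZ, FF, YK, PG, MH, MP]
Visit OZ → queue [FF, YK, PG, MH, MP]
Visit FF → queue [YK, PG, MH, MP]
Visit YK → queue [PG, MH, MP]
Visit PG → queue [MH, MP]
Visit MH → queue [MP]
Visit MP → queue []

ZN → YH → WZ → RU → LA → ES → AM → VC → SG → CT → LT → UJ → OZ → FF → YK → PG → MH → MP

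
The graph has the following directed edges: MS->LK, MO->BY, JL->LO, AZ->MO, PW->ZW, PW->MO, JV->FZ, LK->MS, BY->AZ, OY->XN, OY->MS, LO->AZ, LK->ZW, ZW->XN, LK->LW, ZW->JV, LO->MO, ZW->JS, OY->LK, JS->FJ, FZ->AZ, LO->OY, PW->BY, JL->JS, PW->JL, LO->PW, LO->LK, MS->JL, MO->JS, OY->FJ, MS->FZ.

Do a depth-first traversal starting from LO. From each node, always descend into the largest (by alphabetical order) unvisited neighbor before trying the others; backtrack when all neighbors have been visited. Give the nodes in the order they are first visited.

LO, PW, ZW, XN, JV, FZ, AZ, MO, JS, FJ, BY, JL, OY, MS, LK, LW

Visit LO
LO → PW
PW → ZW
ZW → XN
ZW → JV
JV → FZ
FZ → AZ
AZ → MO
MO → JS
JS → FJ
MO → BY
PW → JL
LO → OY
OY → MS
MS → LK
LK → LW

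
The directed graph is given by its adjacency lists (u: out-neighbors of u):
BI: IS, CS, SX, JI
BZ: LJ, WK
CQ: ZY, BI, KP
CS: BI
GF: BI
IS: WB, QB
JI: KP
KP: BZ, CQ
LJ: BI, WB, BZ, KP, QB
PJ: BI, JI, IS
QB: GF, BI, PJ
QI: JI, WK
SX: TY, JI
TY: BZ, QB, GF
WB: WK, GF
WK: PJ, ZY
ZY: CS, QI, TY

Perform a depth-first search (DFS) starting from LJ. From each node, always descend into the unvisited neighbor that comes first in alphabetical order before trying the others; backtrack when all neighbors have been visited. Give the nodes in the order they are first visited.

LJ → BI → CS → IS → QB → GF → PJ → JI → KP → BZ → WK → ZY → QI → TY → CQ → WB → SX

Visit LJ
LJ → BI
BI → CS
BI → IS
IS → QB
QB → GF
QB → PJ
PJ → JI
JI → KP
KP → BZ
BZ → WK
WK → ZY
ZY → QI
ZY → TY
KP → CQ
IS → WB
BI → SX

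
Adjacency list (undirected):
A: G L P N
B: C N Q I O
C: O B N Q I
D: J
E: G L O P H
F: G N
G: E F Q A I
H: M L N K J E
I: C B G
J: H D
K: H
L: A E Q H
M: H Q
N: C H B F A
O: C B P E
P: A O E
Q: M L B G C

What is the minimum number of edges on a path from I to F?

Level 0: I
Level 1: B, C, G
Level 2: A, E, F, N, O, Q
Level 3: H, L, M, P
Level 4: J, K
Level 5: D
F first appears at level 2.

2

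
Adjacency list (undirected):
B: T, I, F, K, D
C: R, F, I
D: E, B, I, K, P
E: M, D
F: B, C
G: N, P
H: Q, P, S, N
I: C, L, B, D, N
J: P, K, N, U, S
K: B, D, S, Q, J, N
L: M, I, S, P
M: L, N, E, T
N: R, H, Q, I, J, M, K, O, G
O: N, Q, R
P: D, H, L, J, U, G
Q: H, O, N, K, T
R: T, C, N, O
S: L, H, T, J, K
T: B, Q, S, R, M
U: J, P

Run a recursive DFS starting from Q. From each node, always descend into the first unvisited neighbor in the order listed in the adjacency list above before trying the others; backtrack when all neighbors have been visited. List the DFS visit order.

Q, H, P, D, E, M, L, I, C, R, T, B, F, K, S, J, N, O, G, U

Visit Q
Q → H
H → P
P → D
D → E
E → M
M → L
L → I
I → C
C → R
R → T
T → B
B → F
B → K
K → S
S → J
J → N
N → O
N → G
J → U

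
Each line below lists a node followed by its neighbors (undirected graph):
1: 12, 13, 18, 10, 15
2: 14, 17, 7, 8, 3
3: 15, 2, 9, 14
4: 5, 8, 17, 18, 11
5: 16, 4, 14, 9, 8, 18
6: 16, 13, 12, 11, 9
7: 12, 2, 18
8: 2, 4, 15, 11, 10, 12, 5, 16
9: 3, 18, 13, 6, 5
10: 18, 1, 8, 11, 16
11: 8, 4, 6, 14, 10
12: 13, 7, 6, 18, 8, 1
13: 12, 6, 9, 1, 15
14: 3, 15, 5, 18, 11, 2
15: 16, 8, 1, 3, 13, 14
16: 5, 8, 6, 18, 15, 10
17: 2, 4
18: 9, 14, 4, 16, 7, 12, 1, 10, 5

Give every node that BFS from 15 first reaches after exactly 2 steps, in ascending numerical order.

Level 0: 15
Level 1: 1, 3, 8, 13, 14, 16
Level 2: 2, 4, 5, 6, 9, 10, 11, 12, 18
Level 3: 7, 17

2, 4, 5, 6, 9, 10, 11, 12, 18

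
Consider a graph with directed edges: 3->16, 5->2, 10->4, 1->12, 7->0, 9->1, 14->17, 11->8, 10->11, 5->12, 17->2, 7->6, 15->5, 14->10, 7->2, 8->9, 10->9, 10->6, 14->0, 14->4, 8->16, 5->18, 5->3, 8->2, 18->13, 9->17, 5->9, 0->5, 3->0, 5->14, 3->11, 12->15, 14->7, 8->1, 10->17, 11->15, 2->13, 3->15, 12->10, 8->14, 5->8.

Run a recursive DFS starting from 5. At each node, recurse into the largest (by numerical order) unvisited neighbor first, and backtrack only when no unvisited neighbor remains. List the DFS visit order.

Visit 5
5 → 18
18 → 13
5 → 14
14 → 17
17 → 2
14 → 10
10 → 11
11 → 15
11 → 8
8 → 16
8 → 9
9 → 1
1 → 12
10 → 6
10 → 4
14 → 7
7 → 0
5 → 3

5 -> 18 -> 13 -> 14 -> 17 -> 2 -> 10 -> 11 -> 15 -> 8 -> 16 -> 9 -> 1 -> 12 -> 6 -> 4 -> 7 -> 0 -> 3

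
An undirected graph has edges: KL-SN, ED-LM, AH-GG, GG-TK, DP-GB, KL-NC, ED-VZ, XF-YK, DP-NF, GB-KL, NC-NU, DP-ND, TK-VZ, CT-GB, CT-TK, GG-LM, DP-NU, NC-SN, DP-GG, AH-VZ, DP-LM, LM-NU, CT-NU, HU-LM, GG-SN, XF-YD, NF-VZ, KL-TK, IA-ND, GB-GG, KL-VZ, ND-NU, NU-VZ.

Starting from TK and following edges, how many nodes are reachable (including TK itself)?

BFS from TK visits: TK, CT, GG, KL, VZ, GB, NU, AH, DP, LM, SN, NC, ED, NF, ND, HU, IA
Reachable nodes: 17 of 20 total.

17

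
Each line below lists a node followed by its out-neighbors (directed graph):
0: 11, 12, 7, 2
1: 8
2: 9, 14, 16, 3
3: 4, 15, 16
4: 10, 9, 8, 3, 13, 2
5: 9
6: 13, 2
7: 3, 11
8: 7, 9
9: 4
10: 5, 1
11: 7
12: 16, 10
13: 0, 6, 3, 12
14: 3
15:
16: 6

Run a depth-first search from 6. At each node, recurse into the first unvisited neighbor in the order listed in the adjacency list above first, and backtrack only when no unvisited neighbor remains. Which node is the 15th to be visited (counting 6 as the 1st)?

16

Visit 6
6 → 13
13 → 0
0 → 11
11 → 7
7 → 3
3 → 4
4 → 10
10 → 5
5 → 9
10 → 1
1 → 8
4 → 2
2 → 14
2 → 16
3 → 15
0 → 12

Visit order: 6, 13, 0, 11, 7, 3, 4, 10, 5, 9, 1, 8, 2, 14, 16, 15, 12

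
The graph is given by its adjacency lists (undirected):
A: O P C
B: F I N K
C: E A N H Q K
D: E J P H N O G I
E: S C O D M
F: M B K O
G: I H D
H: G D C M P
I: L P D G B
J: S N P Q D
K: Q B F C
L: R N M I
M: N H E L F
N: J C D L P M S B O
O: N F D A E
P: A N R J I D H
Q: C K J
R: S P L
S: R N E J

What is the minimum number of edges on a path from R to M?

Level 0: R
Level 1: L, P, S
Level 2: A, D, E, H, I, J, M, N
Level 3: B, C, F, G, O, Q
Level 4: K
M first appears at level 2.

2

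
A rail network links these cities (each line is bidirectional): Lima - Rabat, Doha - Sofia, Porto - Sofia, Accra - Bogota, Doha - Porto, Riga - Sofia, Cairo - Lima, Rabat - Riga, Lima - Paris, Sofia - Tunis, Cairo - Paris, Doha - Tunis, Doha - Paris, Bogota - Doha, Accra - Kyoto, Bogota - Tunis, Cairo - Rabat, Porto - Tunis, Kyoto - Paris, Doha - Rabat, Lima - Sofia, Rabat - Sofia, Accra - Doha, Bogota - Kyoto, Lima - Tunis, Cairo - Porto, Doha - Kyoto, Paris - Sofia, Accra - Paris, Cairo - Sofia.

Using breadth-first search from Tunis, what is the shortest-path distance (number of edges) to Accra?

Level 0: Tunis
Level 1: Bogota, Doha, Lima, Porto, Sofia
Level 2: Accra, Cairo, Kyoto, Paris, Rabat, Riga
Accra first appears at level 2.

2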